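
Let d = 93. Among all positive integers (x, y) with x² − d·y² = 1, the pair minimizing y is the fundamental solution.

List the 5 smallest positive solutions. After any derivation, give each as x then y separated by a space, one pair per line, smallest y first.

12151 1260
295293601 30620520
7176225079351 744139875780
174396621583094401 18084087230585040
4238186690536135053751 439479487133537766300

d=93: √d = [9; 1,1,1,4,6,4,1,1,1,18] (ℓ=10, even), read p_9/q_9
k=0  a_k=9  p_k/q_k = 9/1
…
k=2  a_k=1  p_k/q_k = 19/2
…
k=5  a_k=6  p_k/q_k = 839/87
…
k=7  a_k=1  p_k/q_k = 4330/449
k=8  a_k=1  p_k/q_k = 7821/811
k=9  a_k=1  p_k/q_k = 12151/1260
(x₁, y₁) = (12151, 1260);  12151² − 93·1260² = 1 ✓
k=2:  x_2 = 12151·12151+93·1260·1260 = 295293601,  y_2 = 12151·1260+1260·12151 = 30620520
k=3:  x_3 = 12151·295293601+93·1260·30620520 = 7176225079351,  y_3 = 12151·30620520+1260·295293601 = 744139875780
k=4:  x_4 = 12151·7176225079351+93·1260·744139875780 = 174396621583094401,  y_4 = 12151·744139875780+1260·7176225079351 = 18084087230585040
k=5:  x_5 = 12151·174396621583094401+93·1260·18084087230585040 = 4238186690536135053751,  y_5 = 12151·18084087230585040+1260·174396621583094401 = 439479487133537766300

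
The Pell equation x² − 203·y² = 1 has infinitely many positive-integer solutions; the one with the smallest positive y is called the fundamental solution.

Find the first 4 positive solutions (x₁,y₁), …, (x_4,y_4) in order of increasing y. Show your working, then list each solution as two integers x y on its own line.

57 4
6497 456
740601 51980
84422017 5925264

d=203: √d = [14; 4,28] (ℓ=2, even), read p_1/q_1
a_0=14:  p_0=14·1+0=14,  q_0=14·0+1=1
a_1=4:  p_1=4·14+1=57,  q_1=4·1+0=4
(x₁, y₁) = (57, 4);  57² − 203·4² = 1 ✓
n=2: (57,4)∘(57,4) = (57·57+203·4·4, 57·4+4·57) = (6497,456)
n=3: (6497,456)∘(57,4) = (57·6497+203·4·456, 57·456+4·6497) = (740601,51980)
n=4: (740601,51980)∘(57,4) = (57·740601+203·4·51980, 57·51980+4·740601) = (84422017,5925264)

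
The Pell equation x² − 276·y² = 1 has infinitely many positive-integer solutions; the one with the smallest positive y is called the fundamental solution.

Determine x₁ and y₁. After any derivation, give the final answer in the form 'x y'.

d=276: √d = [16; 1,1,1,1,2,2,2,1,1,1,1,32] (ℓ=12, even), read p_11/q_11
k=0  a_k=16  p_k/q_k = 16/1
…
k=4  a_k=1  p_k/q_k = 83/5
…
k=6  a_k=2  p_k/q_k = 515/31
…
k=9  a_k=1  p_k/q_k = 3007/181
k=10  a_k=1  p_k/q_k = 4768/287
k=11  a_k=1  p_k/q_k = 7775/468
(x₁, y₁) = (7775, 468);  7775² − 276·468² = 1 ✓

7775 468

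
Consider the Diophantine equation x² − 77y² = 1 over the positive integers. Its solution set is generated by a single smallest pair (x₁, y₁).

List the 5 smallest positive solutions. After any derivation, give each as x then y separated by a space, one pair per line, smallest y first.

351 40
246401 28080
172973151 19712120
121426905601 13837880160
85241514758751 9714172160200

d=77: √d = [8; 1,3,2,3,1,16] (ℓ=6, even), read p_5/q_5
step 0: (8, 1)  from 8·(1,0) + (0,1)
step 1: (9, 1)  from 1·(8,1) + (1,0)
step 2: (35, 4)  from 3·(9,1) + (8,1)
…
step 4: (272, 31)  from 3·(79,9) + (35,4)
step 5: (351, 40)  from 1·(272,31) + (79,9)
fundamental: x₁=351, y₁=40  (since 123201 − 77·1600 = 1)
(x_2, y_2) = (351·351 + 77·40·40, 351·40 + 40·351) = (246401, 28080)
(x_3, y_3) = (351·246401 + 77·40·28080, 351·28080 + 40·246401) = (172973151, 19712120)
(x_4, y_4) = (351·172973151 + 77·40·19712120, 351·19712120 + 40·172973151) = (121426905601, 13837880160)
(x_5, y_5) = (351·121426905601 + 77·40·13837880160, 351·13837880160 + 40·121426905601) = (85241514758751, 9714172160200)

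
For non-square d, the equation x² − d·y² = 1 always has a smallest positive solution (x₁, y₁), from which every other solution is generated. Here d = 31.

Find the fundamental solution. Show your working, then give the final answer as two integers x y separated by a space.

1520 273

[5; 1,1,3,5,3,1,1,10] for √31; ℓ=8 ⇒ convergent index 7
step 0: (5, 1)  from 5·(1,0) + (0,1)
step 1: (6, 1)  from 1·(5,1) + (1,0)
…
step 6: (863, 155)  from 1·(657,118) + (206,37)
step 7: (1520, 273)  from 1·(863,155) + (657,118)
→ (1520, 273).  Check: 1520²=2310400, 31·273²=2310399, difference 1.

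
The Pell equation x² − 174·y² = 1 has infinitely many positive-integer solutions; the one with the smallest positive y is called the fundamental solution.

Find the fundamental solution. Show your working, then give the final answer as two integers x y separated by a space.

1451 110

[13; 5,4,5,26] for √174; ℓ=4 ⇒ convergent index 3
i=0: a=13 ⇒ p=13, q=1
…
i=2: a=4 ⇒ p=277, q=21
i=3: a=5 ⇒ p=1451, q=110
fundamental: x₁=1451, y₁=110  (since 2105401 − 174·12100 = 1)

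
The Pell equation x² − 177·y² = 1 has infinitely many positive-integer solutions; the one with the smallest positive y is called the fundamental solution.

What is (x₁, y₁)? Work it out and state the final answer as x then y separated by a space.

62423 4692

d=177: √d = [13; 3,3,2,8,2,3,3,26] (ℓ=8, even), read p_7/q_7
step 0: (13, 1)  from 13·(1,0) + (0,1)
step 1: (40, 3)  from 3·(13,1) + (1,0)
step 2: (133, 10)  from 3·(40,3) + (13,1)
step 3: (306, 23)  from 2·(133,10) + (40,3)
…
step 5: (5468, 411)  from 2·(2581,194) + (306,23)
step 6: (18985, 1427)  from 3·(5468,411) + (2581,194)
step 7: (62423, 4692)  from 3·(18985,1427) + (5468,411)
→ (62423, 4692).  Check: 62423²=3896630929, 177·4692²=3896630928, difference 1.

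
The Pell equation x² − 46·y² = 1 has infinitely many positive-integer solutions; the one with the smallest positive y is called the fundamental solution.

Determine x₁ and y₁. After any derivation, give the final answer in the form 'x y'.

24335 3588

√46 → a₀=6, period (1,3,1,1,2,6,2,1,1,3,1,12); ℓ=12 even so k=11
a_0=6:  p_0=6·1+0=6,  q_0=6·0+1=1
…
a_2=3:  p_2=3·7+6=27,  q_2=3·1+1=4
…
a_4=1:  p_4=1·34+27=61,  q_4=1·5+4=9
…
a_9=1:  p_9=1·3147+2150=5297,  q_9=1·464+317=781
a_10=3:  p_10=3·5297+3147=19038,  q_10=3·781+464=2807
a_11=1:  p_11=1·19038+5297=24335,  q_11=1·2807+781=3588
→ (24335, 3588).  Check: 24335²=592192225, 46·3588²=592192224, difference 1.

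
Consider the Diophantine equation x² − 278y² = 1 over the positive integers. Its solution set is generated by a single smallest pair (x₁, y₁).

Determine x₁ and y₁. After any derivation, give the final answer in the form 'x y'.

√278 → a₀=16, period (1,2,16,2,1,32); ℓ=6 even so k=5
k=0  a_k=16  p_k/q_k = 16/1
…
k=3  a_k=16  p_k/q_k = 817/49
k=4  a_k=2  p_k/q_k = 1684/101
k=5  a_k=1  p_k/q_k = 2501/150
fundamental: x₁=2501, y₁=150  (since 6255001 − 278·22500 = 1)

2501 150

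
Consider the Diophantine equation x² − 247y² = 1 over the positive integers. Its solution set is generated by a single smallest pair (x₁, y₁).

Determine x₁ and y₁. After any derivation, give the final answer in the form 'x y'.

√247 → a₀=15, period (1,2,1,1,9,1,9,1,1,2,1,30); ℓ=12 even so k=11
i=0: a=15 ⇒ p=15, q=1
i=1: a=1 ⇒ p=16, q=1
…
i=3: a=1 ⇒ p=63, q=4
i=4: a=1 ⇒ p=110, q=7
…
i=7: a=9 ⇒ p=11520, q=733
i=8: a=1 ⇒ p=12683, q=807
…
i=10: a=2 ⇒ p=61089, q=3887
i=11: a=1 ⇒ p=85292, q=5427
(x₁, y₁) = (85292, 5427);  85292² − 247·5427² = 1 ✓

85292 5427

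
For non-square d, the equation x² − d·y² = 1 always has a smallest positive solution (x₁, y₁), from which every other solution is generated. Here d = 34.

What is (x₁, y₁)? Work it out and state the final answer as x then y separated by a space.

35 6

d=34: √d = [5; 1,4,1,10] (ℓ=4, even), read p_3/q_3
a_0=5:  p_0=5·1+0=5,  q_0=5·0+1=1
…
a_2=4:  p_2=4·6+5=29,  q_2=4·1+1=5
a_3=1:  p_3=1·29+6=35,  q_3=1·5+1=6
fundamental: x₁=35, y₁=6  (since 1225 − 34·36 = 1)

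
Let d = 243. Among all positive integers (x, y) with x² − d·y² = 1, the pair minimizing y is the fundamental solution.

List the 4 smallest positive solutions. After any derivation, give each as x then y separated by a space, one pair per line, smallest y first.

70226 4505
9863382151 632736260
1385331749802026 88869073185015
194572614913330773601 12481839066348990520

√243 → a₀=15, period (1,1,2,3,15,3,2,1,1,30); ℓ=10 even so k=9
i=0: a=15 ⇒ p=15, q=1
…
i=3: a=2 ⇒ p=78, q=5
…
i=7: a=2 ⇒ p=28901, q=1854
i=8: a=1 ⇒ p=41325, q=2651
i=9: a=1 ⇒ p=70226, q=4505
fundamental: x₁=70226, y₁=4505  (since 4931691076 − 243·20295025 = 1)
k=2:  x_2 = 70226·70226+243·4505·4505 = 9863382151,  y_2 = 70226·4505+4505·70226 = 632736260
k=3:  x_3 = 70226·9863382151+243·4505·632736260 = 1385331749802026,  y_3 = 70226·632736260+4505·9863382151 = 88869073185015
k=4:  x_4 = 70226·1385331749802026+243·4505·88869073185015 = 194572614913330773601,  y_4 = 70226·88869073185015+4505·1385331749802026 = 12481839066348990520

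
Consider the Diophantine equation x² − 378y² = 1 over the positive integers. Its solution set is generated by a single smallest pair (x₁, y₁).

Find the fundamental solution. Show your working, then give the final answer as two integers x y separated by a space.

8749 450

d=378: √d = [19; 2,3,1,4,1,3,2,38] (ℓ=8, even), read p_7/q_7
k=0  a_k=19  p_k/q_k = 19/1
…
k=3  a_k=1  p_k/q_k = 175/9
…
k=6  a_k=3  p_k/q_k = 3869/199
k=7  a_k=2  p_k/q_k = 8749/450
→ (8749, 450).  Check: 8749²=76545001, 378·450²=76545000, difference 1.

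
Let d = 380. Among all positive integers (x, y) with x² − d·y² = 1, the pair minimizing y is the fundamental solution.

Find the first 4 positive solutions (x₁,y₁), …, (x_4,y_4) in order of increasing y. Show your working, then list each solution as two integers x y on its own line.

39 2
3041 156
237159 12166
18495361 948792

√380 → a₀=19, period (2,38); ℓ=2 even so k=1
k=0  a_k=19  p_k/q_k = 19/1
k=1  a_k=2  p_k/q_k = 39/2
(x₁, y₁) = (39, 2);  39² − 380·2² = 1 ✓
k=2:  x_2 = 39·39+380·2·2 = 3041,  y_2 = 39·2+2·39 = 156
k=3:  x_3 = 39·3041+380·2·156 = 237159,  y_3 = 39·156+2·3041 = 12166
k=4:  x_4 = 39·237159+380·2·12166 = 18495361,  y_4 = 39·12166+2·237159 = 948792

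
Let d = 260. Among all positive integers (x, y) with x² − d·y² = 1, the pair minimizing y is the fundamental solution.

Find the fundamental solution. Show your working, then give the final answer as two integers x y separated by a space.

√260 → a₀=16, period (8,32); ℓ=2 even so k=1
a_0=16:  p_0=16·1+0=16,  q_0=16·0+1=1
a_1=8:  p_1=8·16+1=129,  q_1=8·1+0=8
fundamental: x₁=129, y₁=8  (since 16641 − 260·64 = 1)

129 8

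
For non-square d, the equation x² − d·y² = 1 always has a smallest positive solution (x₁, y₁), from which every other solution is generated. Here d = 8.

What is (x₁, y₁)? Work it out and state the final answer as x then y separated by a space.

3 1

√8 → a₀=2, period (1,4); ℓ=2 even so k=1
step 0: (2, 1)  from 2·(1,0) + (0,1)
step 1: (3, 1)  from 1·(2,1) + (1,0)
(x₁, y₁) = (3, 1);  3² − 8·1² = 1 ✓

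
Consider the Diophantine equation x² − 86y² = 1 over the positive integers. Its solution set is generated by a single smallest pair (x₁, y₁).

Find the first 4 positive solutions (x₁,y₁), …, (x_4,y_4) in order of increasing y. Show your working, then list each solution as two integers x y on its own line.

√86 = [9; 3,1,1,1,8,1,1,1,3,18, …], period ℓ=10 (even) → k=9
k=0  a_k=9  p_k/q_k = 9/1
…
k=2  a_k=1  p_k/q_k = 37/4
…
k=4  a_k=1  p_k/q_k = 102/11
k=5  a_k=8  p_k/q_k = 881/95
…
k=7  a_k=1  p_k/q_k = 1864/201
k=8  a_k=1  p_k/q_k = 2847/307
k=9  a_k=3  p_k/q_k = 10405/1122
(x₁, y₁) = (10405, 1122);  10405² − 86·1122² = 1 ✓
(x_2, y_2) = (10405·10405 + 86·1122·1122, 10405·1122 + 1122·10405) = (216528049, 23348820)
(x_3, y_3) = (10405·216528049 + 86·1122·23348820, 10405·23348820 + 1122·216528049) = (4505948689285, 485888943078)
(x_4, y_4) = (10405·4505948689285 + 86·1122·485888943078, 10405·485888943078 + 1122·4505948689285) = (93768792007492801, 10111348882104360)

10405 1122
216528049 23348820
4505948689285 485888943078
93768792007492801 10111348882104360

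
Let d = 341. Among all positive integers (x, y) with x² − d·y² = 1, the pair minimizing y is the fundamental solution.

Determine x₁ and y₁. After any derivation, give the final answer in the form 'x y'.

10626551 575460

d=341: √d = [18; 2,6,1,8,2,…,6,2,36] (ℓ=14, even), read p_13/q_13
k=0  a_k=18  p_k/q_k = 18/1
k=1  a_k=2  p_k/q_k = 37/2
k=2  a_k=6  p_k/q_k = 240/13
k=3  a_k=1  p_k/q_k = 277/15
k=4  a_k=8  p_k/q_k = 2456/133
k=5  a_k=2  p_k/q_k = 5189/281
k=6  a_k=1  p_k/q_k = 7645/414
k=7  a_k=2  p_k/q_k = 20479/1109
k=8  a_k=1  p_k/q_k = 28124/1523
k=9  a_k=2  p_k/q_k = 76727/4155
k=10  a_k=8  p_k/q_k = 641940/34763
k=11  a_k=1  p_k/q_k = 718667/38918
k=12  a_k=6  p_k/q_k = 4953942/268271
k=13  a_k=2  p_k/q_k = 10626551/575460
fundamental: x₁=10626551, y₁=575460  (since 112923586155601 − 341·331154211600 = 1)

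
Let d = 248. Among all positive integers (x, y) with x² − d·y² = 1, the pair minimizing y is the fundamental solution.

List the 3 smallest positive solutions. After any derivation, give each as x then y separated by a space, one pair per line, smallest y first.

√248 = [15; 1,2,1,30, …], period ℓ=4 (even) → k=3
a_0=15:  p_0=15·1+0=15,  q_0=15·0+1=1
…
a_2=2:  p_2=2·16+15=47,  q_2=2·1+1=3
a_3=1:  p_3=1·47+16=63,  q_3=1·3+1=4
fundamental: x₁=63, y₁=4  (since 3969 − 248·16 = 1)
k=2:  x_2 = 63·63+248·4·4 = 7937,  y_2 = 63·4+4·63 = 504
k=3:  x_3 = 63·7937+248·4·504 = 999999,  y_3 = 63·504+4·7937 = 63500

63 4
7937 504
999999 63500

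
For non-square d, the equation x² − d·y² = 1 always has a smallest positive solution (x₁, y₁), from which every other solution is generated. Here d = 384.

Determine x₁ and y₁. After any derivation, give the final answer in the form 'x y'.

4801 245

√384 = [19; 1,1,2,9,2,1,1,38, …], period ℓ=8 (even) → k=7
a_0=19:  p_0=19·1+0=19,  q_0=19·0+1=1
a_1=1:  p_1=1·19+1=20,  q_1=1·1+0=1
a_2=1:  p_2=1·20+19=39,  q_2=1·1+1=2
…
a_5=2:  p_5=2·921+98=1940,  q_5=2·47+5=99
a_6=1:  p_6=1·1940+921=2861,  q_6=1·99+47=146
a_7=1:  p_7=1·2861+1940=4801,  q_7=1·146+99=245
→ (4801, 245).  Check: 4801²=23049601, 384·245²=23049600, difference 1.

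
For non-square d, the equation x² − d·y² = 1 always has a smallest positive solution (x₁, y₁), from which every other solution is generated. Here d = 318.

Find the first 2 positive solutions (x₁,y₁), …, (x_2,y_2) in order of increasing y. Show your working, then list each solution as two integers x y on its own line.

√318 → a₀=17, period (1,4,1,34); ℓ=4 even so k=3
a_0=17:  p_0=17·1+0=17,  q_0=17·0+1=1
…
a_2=4:  p_2=4·18+17=89,  q_2=4·1+1=5
a_3=1:  p_3=1·89+18=107,  q_3=1·5+1=6
fundamental: x₁=107, y₁=6  (since 11449 − 318·36 = 1)
(107+6√318)^2 = 22897 + 1284√318

107 6
22897 1284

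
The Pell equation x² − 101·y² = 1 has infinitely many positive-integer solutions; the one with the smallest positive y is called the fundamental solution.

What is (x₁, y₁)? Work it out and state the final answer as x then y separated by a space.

201 20

√101 → a₀=10, period (20); ℓ=1 odd so k=1
a_0=10:  p_0=10·1+0=10,  q_0=10·0+1=1
a_1=20:  p_1=20·10+1=201,  q_1=20·1+0=20
→ (201, 20).  Check: 201²=40401, 101·20²=40400, difference 1.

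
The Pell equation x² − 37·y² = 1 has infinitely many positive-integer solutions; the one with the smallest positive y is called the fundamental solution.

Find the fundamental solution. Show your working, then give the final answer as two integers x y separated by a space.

73 12

[6; 12] for √37; ℓ=1 ⇒ convergent index 1
i=0: a=6 ⇒ p=6, q=1
i=1: a=12 ⇒ p=73, q=12
→ (73, 12).  Check: 73²=5329, 37·12²=5328, difference 1.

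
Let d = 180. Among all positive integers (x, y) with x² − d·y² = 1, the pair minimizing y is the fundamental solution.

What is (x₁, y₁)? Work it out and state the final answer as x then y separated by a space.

161 12

[13; 2,2,2,26] for √180; ℓ=4 ⇒ convergent index 3
step 0: (13, 1)  from 13·(1,0) + (0,1)
step 1: (27, 2)  from 2·(13,1) + (1,0)
step 2: (67, 5)  from 2·(27,2) + (13,1)
step 3: (161, 12)  from 2·(67,5) + (27,2)
fundamental: x₁=161, y₁=12  (since 25921 − 180·144 = 1)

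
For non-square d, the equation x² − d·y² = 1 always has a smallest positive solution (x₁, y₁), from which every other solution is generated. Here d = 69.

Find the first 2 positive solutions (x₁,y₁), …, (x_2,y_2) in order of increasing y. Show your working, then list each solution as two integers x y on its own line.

[8; 3,3,1,4,1,3,3,16] for √69; ℓ=8 ⇒ convergent index 7
i=0: a=8 ⇒ p=8, q=1
…
i=2: a=3 ⇒ p=83, q=10
…
i=4: a=4 ⇒ p=515, q=62
i=5: a=1 ⇒ p=623, q=75
i=6: a=3 ⇒ p=2384, q=287
i=7: a=3 ⇒ p=7775, q=936
→ (7775, 936).  Check: 7775²=60450625, 69·936²=60450624, difference 1.
(x_2, y_2) = (7775·7775 + 69·936·936, 7775·936 + 936·7775) = (120901249, 14554800)

7775 936
120901249 14554800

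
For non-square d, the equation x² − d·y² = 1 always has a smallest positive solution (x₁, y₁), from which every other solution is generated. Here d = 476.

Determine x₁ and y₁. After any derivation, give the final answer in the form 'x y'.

28799 1320

d=476: √d = [21; 1,4,2,10,2,4,1,42] (ℓ=8, even), read p_7/q_7
i=0: a=21 ⇒ p=21, q=1
…
i=4: a=10 ⇒ p=2509, q=115
i=5: a=2 ⇒ p=5258, q=241
i=6: a=4 ⇒ p=23541, q=1079
i=7: a=1 ⇒ p=28799, q=1320
(x₁, y₁) = (28799, 1320);  28799² − 476·1320² = 1 ✓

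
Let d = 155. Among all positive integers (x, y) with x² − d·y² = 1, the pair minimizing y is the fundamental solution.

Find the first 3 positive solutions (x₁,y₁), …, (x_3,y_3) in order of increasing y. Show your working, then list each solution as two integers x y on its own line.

249 20
124001 9960
61752249 4960060

[12; 2,4,2,24] for √155; ℓ=4 ⇒ convergent index 3
step 0: (12, 1)  from 12·(1,0) + (0,1)
…
step 2: (112, 9)  from 4·(25,2) + (12,1)
step 3: (249, 20)  from 2·(112,9) + (25,2)
→ (249, 20).  Check: 249²=62001, 155·20²=62000, difference 1.
k=2:  x_2 = 249·249+155·20·20 = 124001,  y_2 = 249·20+20·249 = 9960
k=3:  x_3 = 249·124001+155·20·9960 = 61752249,  y_3 = 249·9960+20·124001 = 4960060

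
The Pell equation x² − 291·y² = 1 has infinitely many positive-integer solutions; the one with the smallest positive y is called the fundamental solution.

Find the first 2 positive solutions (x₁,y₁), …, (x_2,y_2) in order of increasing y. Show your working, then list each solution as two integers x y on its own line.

290 17
168199 9860

d=291: √d = [17; 17,34] (ℓ=2, even), read p_1/q_1
k=0  a_k=17  p_k/q_k = 17/1
k=1  a_k=17  p_k/q_k = 290/17
fundamental: x₁=290, y₁=17  (since 84100 − 291·289 = 1)
(x_2, y_2) = (290·290 + 291·17·17, 290·17 + 17·290) = (168199, 9860)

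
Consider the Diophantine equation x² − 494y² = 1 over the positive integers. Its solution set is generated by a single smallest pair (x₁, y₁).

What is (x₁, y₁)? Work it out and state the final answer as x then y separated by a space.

73035 3286

√494 → a₀=22, period (4,2,2,1,2,1,2,2,4,44); ℓ=10 even so k=9
i=0: a=22 ⇒ p=22, q=1
i=1: a=4 ⇒ p=89, q=4
i=2: a=2 ⇒ p=200, q=9
i=3: a=2 ⇒ p=489, q=22
i=4: a=1 ⇒ p=689, q=31
i=5: a=2 ⇒ p=1867, q=84
i=6: a=1 ⇒ p=2556, q=115
…
i=8: a=2 ⇒ p=16514, q=743
i=9: a=4 ⇒ p=73035, q=3286
fundamental: x₁=73035, y₁=3286  (since 5334111225 − 494·10797796 = 1)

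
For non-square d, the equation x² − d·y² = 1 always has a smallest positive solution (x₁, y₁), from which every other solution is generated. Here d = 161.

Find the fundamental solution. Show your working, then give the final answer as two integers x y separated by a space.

11775 928

[12; 1,2,4,1,2,1,4,2,1,24] for √161; ℓ=10 ⇒ convergent index 9
i=0: a=12 ⇒ p=12, q=1
i=1: a=1 ⇒ p=13, q=1
i=2: a=2 ⇒ p=38, q=3
i=3: a=4 ⇒ p=165, q=13
…
i=5: a=2 ⇒ p=571, q=45
i=6: a=1 ⇒ p=774, q=61
…
i=8: a=2 ⇒ p=8108, q=639
i=9: a=1 ⇒ p=11775, q=928
(x₁, y₁) = (11775, 928);  11775² − 161·928² = 1 ✓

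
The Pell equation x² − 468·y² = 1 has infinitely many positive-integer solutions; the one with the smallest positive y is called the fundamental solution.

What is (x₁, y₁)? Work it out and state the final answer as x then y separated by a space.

√468 → a₀=21, period (1,1,1,2,1,1,1,42); ℓ=8 even so k=7
k=0  a_k=21  p_k/q_k = 21/1
…
k=4  a_k=2  p_k/q_k = 173/8
…
k=6  a_k=1  p_k/q_k = 411/19
k=7  a_k=1  p_k/q_k = 649/30
(x₁, y₁) = (649, 30);  649² − 468·30² = 1 ✓

649 30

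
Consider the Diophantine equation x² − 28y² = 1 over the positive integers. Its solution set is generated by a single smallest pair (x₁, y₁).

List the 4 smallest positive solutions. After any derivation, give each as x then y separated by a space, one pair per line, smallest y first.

d=28: √d = [5; 3,2,3,10] (ℓ=4, even), read p_3/q_3
i=0: a=5 ⇒ p=5, q=1
i=1: a=3 ⇒ p=16, q=3
i=2: a=2 ⇒ p=37, q=7
i=3: a=3 ⇒ p=127, q=24
(x₁, y₁) = (127, 24);  127² − 28·24² = 1 ✓
n=2: (127,24)∘(127,24) = (127·127+28·24·24, 127·24+24·127) = (32257,6096)
n=3: (32257,6096)∘(127,24) = (127·32257+28·24·6096, 127·6096+24·32257) = (8193151,1548360)
n=4: (8193151,1548360)∘(127,24) = (127·8193151+28·24·1548360, 127·1548360+24·8193151) = (2081028097,393277344)

127 24
32257 6096
8193151 1548360
2081028097 393277344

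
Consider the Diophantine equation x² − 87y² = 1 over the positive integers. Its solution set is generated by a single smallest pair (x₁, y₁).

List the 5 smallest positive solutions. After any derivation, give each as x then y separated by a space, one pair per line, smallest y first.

28 3
1567 168
87724 9405
4910977 526512
274926988 29475267

√87 = [9; 3,18, …], period ℓ=2 (even) → k=1
k=0  a_k=9  p_k/q_k = 9/1
k=1  a_k=3  p_k/q_k = 28/3
→ (28, 3).  Check: 28²=784, 87·3²=783, difference 1.
n=2: (28,3)∘(28,3) = (28·28+87·3·3, 28·3+3·28) = (1567,168)
n=3: (1567,168)∘(28,3) = (28·1567+87·3·168, 28·168+3·1567) = (87724,9405)
n=4: (87724,9405)∘(28,3) = (28·87724+87·3·9405, 28·9405+3·87724) = (4910977,526512)
n=5: (4910977,526512)∘(28,3) = (28·4910977+87·3·526512, 28·526512+3·4910977) = (274926988,29475267)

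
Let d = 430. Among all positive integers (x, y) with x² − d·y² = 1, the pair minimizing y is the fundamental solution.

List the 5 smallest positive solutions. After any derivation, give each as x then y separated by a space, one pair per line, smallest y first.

√430 = [20; 1,2,1,3,1,…,2,1,40, …], period ℓ=14 (even) → k=13
step 0: (20, 1)  from 20·(1,0) + (0,1)
…
step 2: (62, 3)  from 2·(21,1) + (20,1)
…
step 5: (394, 19)  from 1·(311,15) + (83,4)
step 6: (2675, 129)  from 6·(394,19) + (311,15)
…
step 8: (133439, 6435)  from 6·(21794,1051) + (2675,129)
step 9: (155233, 7486)  from 1·(133439,6435) + (21794,1051)
step 10: (599138, 28893)  from 3·(155233,7486) + (133439,6435)
step 11: (754371, 36379)  from 1·(599138,28893) + (155233,7486)
step 12: (2107880, 101651)  from 2·(754371,36379) + (599138,28893)
step 13: (2862251, 138030)  from 1·(2107880,101651) + (754371,36379)
(x₁, y₁) = (2862251, 138030);  2862251² − 430·138030² = 1 ✓
(x_2, y_2) = (2862251·2862251 + 430·138030·138030, 2862251·138030 + 138030·2862251) = (16384961574001, 790153011060)
(x_3, y_3) = (2862251·16384961574001 + 430·138030·790153011060, 2862251·790153011060 + 138030·16384961574001) = (93795745300289010251, 4523232492118854090)
(x_4, y_4) = (2862251·93795745300289010251 + 430·138030·4523232492118854090, 2862251·4523232492118854090 + 138030·93795745300289010251) = (536933931562978654798296001, 25893253447598574322902120)
(x_5, y_5) = (2862251·536933931562978654798296001 + 430·138030·25893253447598574322902120, 2862251·25893253447598574322902120 + 138030·536933931562978654798296001) = (3073679365100040639604854765306251, 148225981147280410676109712890150)

2862251 138030
16384961574001 790153011060
93795745300289010251 4523232492118854090
536933931562978654798296001 25893253447598574322902120
3073679365100040639604854765306251 148225981147280410676109712890150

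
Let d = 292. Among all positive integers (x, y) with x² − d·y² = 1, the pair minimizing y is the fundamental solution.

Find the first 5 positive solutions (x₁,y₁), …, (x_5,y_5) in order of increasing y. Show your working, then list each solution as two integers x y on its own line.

2281249 133500
10408194000001 609093483000
47487364308614281249 2778987798000400500
216661004683313632776000001 12679126270400622186966000
988515400545561595548925838281249 57848488250447518938990000667500

[17; 11,2,1,3,8,3,1,2,11,34] for √292; ℓ=10 ⇒ convergent index 9
i=0: a=17 ⇒ p=17, q=1
i=1: a=11 ⇒ p=188, q=11
…
i=5: a=8 ⇒ p=17669, q=1034
…
i=8: a=2 ⇒ p=200767, q=11749
i=9: a=11 ⇒ p=2281249, q=133500
→ (2281249, 133500).  Check: 2281249²=5204097000001, 292·133500²=5204097000000, difference 1.
n=2: (2281249,133500)∘(2281249,133500) = (2281249·2281249+292·133500·133500, 2281249·133500+133500·2281249) = (10408194000001,609093483000)
n=3: (10408194000001,609093483000)∘(2281249,133500) = (2281249·10408194000001+292·133500·609093483000, 2281249·609093483000+133500·10408194000001) = (47487364308614281249,2778987798000400500)
n=4: (47487364308614281249,2778987798000400500)∘(2281249,133500) = (2281249·47487364308614281249+292·133500·2778987798000400500, 2281249·2778987798000400500+133500·47487364308614281249) = (216661004683313632776000001,12679126270400622186966000)
n=5: (216661004683313632776000001,12679126270400622186966000)∘(2281249,133500) = (2281249·216661004683313632776000001+292·133500·12679126270400622186966000, 2281249·12679126270400622186966000+133500·216661004683313632776000001) = (988515400545561595548925838281249,57848488250447518938990000667500)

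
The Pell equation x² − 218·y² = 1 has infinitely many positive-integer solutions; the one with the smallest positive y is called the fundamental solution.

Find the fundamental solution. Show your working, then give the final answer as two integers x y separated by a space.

√218 = [14; 1,3,3,1,28, …], period ℓ=5 (odd) → k=9
k=0  a_k=14  p_k/q_k = 14/1
…
k=2  a_k=3  p_k/q_k = 59/4
k=3  a_k=3  p_k/q_k = 192/13
…
k=6  a_k=1  p_k/q_k = 7471/506
…
k=8  a_k=3  p_k/q_k = 96370/6527
k=9  a_k=1  p_k/q_k = 126003/8534
fundamental: x₁=126003, y₁=8534  (since 15876756009 − 218·72829156 = 1)

126003 8534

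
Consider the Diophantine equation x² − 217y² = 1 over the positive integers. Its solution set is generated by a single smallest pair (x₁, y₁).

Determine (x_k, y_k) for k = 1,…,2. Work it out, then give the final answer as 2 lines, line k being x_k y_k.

√217 → a₀=14, period (1,2,1,2,1,…,2,1,28); ℓ=16 even so k=15
i=0: a=14 ⇒ p=14, q=1
…
i=2: a=2 ⇒ p=44, q=3
…
i=4: a=2 ⇒ p=162, q=11
…
i=6: a=1 ⇒ p=383, q=26
i=7: a=9 ⇒ p=3668, q=249
…
i=9: a=9 ⇒ p=139163, q=9447
i=10: a=1 ⇒ p=154218, q=10469
i=11: a=1 ⇒ p=293381, q=19916
…
i=13: a=1 ⇒ p=1034361, q=70217
i=14: a=2 ⇒ p=2809702, q=190735
i=15: a=1 ⇒ p=3844063, q=260952
fundamental: x₁=3844063, y₁=260952  (since 14776820347969 − 217·68095946304 = 1)
(3844063+260952√217)^2 = 29553640695937 + 2006231855952√217

3844063 260952
29553640695937 2006231855952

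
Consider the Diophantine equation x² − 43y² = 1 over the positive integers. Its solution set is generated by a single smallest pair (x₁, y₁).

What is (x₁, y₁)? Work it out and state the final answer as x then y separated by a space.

d=43: √d = [6; 1,1,3,1,5,1,3,1,1,12] (ℓ=10, even), read p_9/q_9
i=0: a=6 ⇒ p=6, q=1
i=1: a=1 ⇒ p=7, q=1
…
i=3: a=3 ⇒ p=46, q=7
…
i=6: a=1 ⇒ p=400, q=61
…
i=8: a=1 ⇒ p=1941, q=296
i=9: a=1 ⇒ p=3482, q=531
(x₁, y₁) = (3482, 531);  3482² − 43·531² = 1 ✓

3482 531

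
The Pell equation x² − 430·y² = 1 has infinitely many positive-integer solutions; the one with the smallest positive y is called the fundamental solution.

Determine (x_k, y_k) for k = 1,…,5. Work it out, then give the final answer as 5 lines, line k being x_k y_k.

2862251 138030
16384961574001 790153011060
93795745300289010251 4523232492118854090
536933931562978654798296001 25893253447598574322902120
3073679365100040639604854765306251 148225981147280410676109712890150

d=430: √d = [20; 1,2,1,3,1,…,2,1,40] (ℓ=14, even), read p_13/q_13
i=0: a=20 ⇒ p=20, q=1
i=1: a=1 ⇒ p=21, q=1
i=2: a=2 ⇒ p=62, q=3
i=3: a=1 ⇒ p=83, q=4
i=4: a=3 ⇒ p=311, q=15
i=5: a=1 ⇒ p=394, q=19
i=6: a=6 ⇒ p=2675, q=129
i=7: a=8 ⇒ p=21794, q=1051
i=8: a=6 ⇒ p=133439, q=6435
i=9: a=1 ⇒ p=155233, q=7486
i=10: a=3 ⇒ p=599138, q=28893
i=11: a=1 ⇒ p=754371, q=36379
i=12: a=2 ⇒ p=2107880, q=101651
i=13: a=1 ⇒ p=2862251, q=138030
(x₁, y₁) = (2862251, 138030);  2862251² − 430·138030² = 1 ✓
n=2: (2862251,138030)∘(2862251,138030) = (2862251·2862251+430·138030·138030, 2862251·138030+138030·2862251) = (16384961574001,790153011060)
n=3: (16384961574001,790153011060)∘(2862251,138030) = (2862251·16384961574001+430·138030·790153011060, 2862251·790153011060+138030·16384961574001) = (93795745300289010251,4523232492118854090)
n=4: (93795745300289010251,4523232492118854090)∘(2862251,138030) = (2862251·93795745300289010251+430·138030·4523232492118854090, 2862251·4523232492118854090+138030·93795745300289010251) = (536933931562978654798296001,25893253447598574322902120)
n=5: (536933931562978654798296001,25893253447598574322902120)∘(2862251,138030) = (2862251·536933931562978654798296001+430·138030·25893253447598574322902120, 2862251·25893253447598574322902120+138030·536933931562978654798296001) = (3073679365100040639604854765306251,148225981147280410676109712890150)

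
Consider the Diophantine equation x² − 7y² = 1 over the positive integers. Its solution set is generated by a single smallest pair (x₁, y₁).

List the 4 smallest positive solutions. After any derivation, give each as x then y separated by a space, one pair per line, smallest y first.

[2; 1,1,1,4] for √7; ℓ=4 ⇒ convergent index 3
i=0: a=2 ⇒ p=2, q=1
i=1: a=1 ⇒ p=3, q=1
i=2: a=1 ⇒ p=5, q=2
i=3: a=1 ⇒ p=8, q=3
→ (8, 3).  Check: 8²=64, 7·3²=63, difference 1.
n=2: (8,3)∘(8,3) = (8·8+7·3·3, 8·3+3·8) = (127,48)
n=3: (127,48)∘(8,3) = (8·127+7·3·48, 8·48+3·127) = (2024,765)
n=4: (2024,765)∘(8,3) = (8·2024+7·3·765, 8·765+3·2024) = (32257,12192)

8 3
127 48
2024 765
32257 12192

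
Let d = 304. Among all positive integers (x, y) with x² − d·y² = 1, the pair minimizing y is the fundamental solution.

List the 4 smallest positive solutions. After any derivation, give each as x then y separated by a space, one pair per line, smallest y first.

57799 3315
6681448801 383207370
772362118440199 44298005553945
89283516160768675201 5120760845641726740

[17; 2,3,2,1,1,1,1,1,2,3,2,34] for √304; ℓ=12 ⇒ convergent index 11
k=0  a_k=17  p_k/q_k = 17/1
…
k=4  a_k=1  p_k/q_k = 401/23
k=5  a_k=1  p_k/q_k = 680/39
k=6  a_k=1  p_k/q_k = 1081/62
k=7  a_k=1  p_k/q_k = 1761/101
…
k=10  a_k=3  p_k/q_k = 25177/1444
k=11  a_k=2  p_k/q_k = 57799/3315
→ (57799, 3315).  Check: 57799²=3340724401, 304·3315²=3340724400, difference 1.
k=2:  x_2 = 57799·57799+304·3315·3315 = 6681448801,  y_2 = 57799·3315+3315·57799 = 383207370
k=3:  x_3 = 57799·6681448801+304·3315·383207370 = 772362118440199,  y_3 = 57799·383207370+3315·6681448801 = 44298005553945
k=4:  x_4 = 57799·772362118440199+304·3315·44298005553945 = 89283516160768675201,  y_4 = 57799·44298005553945+3315·772362118440199 = 5120760845641726740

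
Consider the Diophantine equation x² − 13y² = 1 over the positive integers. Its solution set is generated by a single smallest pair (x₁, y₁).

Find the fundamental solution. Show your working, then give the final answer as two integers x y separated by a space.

649 180

√13 = [3; 1,1,1,1,6, …], period ℓ=5 (odd) → k=9
a_0=3:  p_0=3·1+0=3,  q_0=3·0+1=1
a_1=1:  p_1=1·3+1=4,  q_1=1·1+0=1
a_2=1:  p_2=1·4+3=7,  q_2=1·1+1=2
…
a_8=1:  p_8=1·256+137=393,  q_8=1·71+38=109
a_9=1:  p_9=1·393+256=649,  q_9=1·109+71=180
→ (649, 180).  Check: 649²=421201, 13·180²=421200, difference 1.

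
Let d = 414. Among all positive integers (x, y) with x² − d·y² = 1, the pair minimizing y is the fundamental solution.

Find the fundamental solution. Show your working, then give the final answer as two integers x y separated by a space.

d=414: √d = [20; 2,1,7,2,7,1,2,40] (ℓ=8, even), read p_7/q_7
step 0: (20, 1)  from 20·(1,0) + (0,1)
step 1: (41, 2)  from 2·(20,1) + (1,0)
step 2: (61, 3)  from 1·(41,2) + (20,1)
step 3: (468, 23)  from 7·(61,3) + (41,2)
step 4: (997, 49)  from 2·(468,23) + (61,3)
step 5: (7447, 366)  from 7·(997,49) + (468,23)
step 6: (8444, 415)  from 1·(7447,366) + (997,49)
step 7: (24335, 1196)  from 2·(8444,415) + (7447,366)
→ (24335, 1196).  Check: 24335²=592192225, 414·1196²=592192224, difference 1.

24335 1196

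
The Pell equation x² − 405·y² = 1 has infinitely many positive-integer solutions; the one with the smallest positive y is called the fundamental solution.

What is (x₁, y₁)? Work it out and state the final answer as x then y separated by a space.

[20; 8,40] for √405; ℓ=2 ⇒ convergent index 1
i=0: a=20 ⇒ p=20, q=1
i=1: a=8 ⇒ p=161, q=8
(x₁, y₁) = (161, 8);  161² − 405·8² = 1 ✓

161 8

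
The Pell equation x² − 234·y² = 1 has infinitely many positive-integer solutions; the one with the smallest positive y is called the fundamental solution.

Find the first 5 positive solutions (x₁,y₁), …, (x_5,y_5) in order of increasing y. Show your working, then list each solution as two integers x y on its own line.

d=234: √d = [15; 3,2,1,2,1,2,3,30] (ℓ=8, even), read p_7/q_7
k=0  a_k=15  p_k/q_k = 15/1
…
k=6  a_k=2  p_k/q_k = 1545/101
k=7  a_k=3  p_k/q_k = 5201/340
→ (5201, 340).  Check: 5201²=27050401, 234·340²=27050400, difference 1.
k=2:  x_2 = 5201·5201+234·340·340 = 54100801,  y_2 = 5201·340+340·5201 = 3536680
k=3:  x_3 = 5201·54100801+234·340·3536680 = 562756526801,  y_3 = 5201·3536680+340·54100801 = 36788545020
k=4:  x_4 = 5201·562756526801+234·340·36788545020 = 5853793337683201,  y_4 = 5201·36788545020+340·562756526801 = 382674441761360
k=5:  x_5 = 5201·5853793337683201+234·340·382674441761360 = 60891157735824130001,  y_5 = 5201·382674441761360+340·5853793337683201 = 3980579506413121700

5201 340
54100801 3536680
562756526801 36788545020
5853793337683201 382674441761360
60891157735824130001 3980579506413121700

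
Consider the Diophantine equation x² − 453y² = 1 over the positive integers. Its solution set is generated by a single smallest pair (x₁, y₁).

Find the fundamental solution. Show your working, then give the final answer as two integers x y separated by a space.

1653751 77700

d=453: √d = [21; 3,1,1,10,14,10,1,1,3,42] (ℓ=10, even), read p_9/q_9
i=0: a=21 ⇒ p=21, q=1
i=1: a=3 ⇒ p=64, q=3
…
i=6: a=10 ⇒ p=223565, q=10504
…
i=8: a=1 ⇒ p=469329, q=22051
i=9: a=3 ⇒ p=1653751, q=77700
(x₁, y₁) = (1653751, 77700);  1653751² − 453·77700² = 1 ✓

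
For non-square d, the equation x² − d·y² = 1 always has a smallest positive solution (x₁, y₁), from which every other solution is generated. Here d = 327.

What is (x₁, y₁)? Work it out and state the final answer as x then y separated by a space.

217 12

d=327: √d = [18; 12,36] (ℓ=2, even), read p_1/q_1
i=0: a=18 ⇒ p=18, q=1
i=1: a=12 ⇒ p=217, q=12
fundamental: x₁=217, y₁=12  (since 47089 − 327·144 = 1)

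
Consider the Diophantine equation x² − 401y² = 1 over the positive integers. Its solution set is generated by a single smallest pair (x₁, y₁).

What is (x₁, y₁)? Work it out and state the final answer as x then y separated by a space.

801 40

[20; 40] for √401; ℓ=1 ⇒ convergent index 1
step 0: (20, 1)  from 20·(1,0) + (0,1)
step 1: (801, 40)  from 40·(20,1) + (1,0)
(x₁, y₁) = (801, 40);  801² − 401·40² = 1 ✓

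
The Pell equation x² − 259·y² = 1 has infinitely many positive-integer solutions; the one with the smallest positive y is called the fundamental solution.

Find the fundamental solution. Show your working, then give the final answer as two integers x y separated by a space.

√259 = [16; 10,1,2,3,4,3,2,1,10,32, …], period ℓ=10 (even) → k=9
a_0=16:  p_0=16·1+0=16,  q_0=16·0+1=1
…
a_8=1:  p_8=1·55265+23931=79196,  q_8=1·3434+1487=4921
a_9=10:  p_9=10·79196+55265=847225,  q_9=10·4921+3434=52644
fundamental: x₁=847225, y₁=52644  (since 717790200625 − 259·2771390736 = 1)

847225 52644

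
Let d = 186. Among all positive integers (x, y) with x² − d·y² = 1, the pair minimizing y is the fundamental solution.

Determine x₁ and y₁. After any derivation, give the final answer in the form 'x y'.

7501 550

√186 → a₀=13, period (1,1,1,3,4,3,1,1,1,26); ℓ=10 even so k=9
k=0  a_k=13  p_k/q_k = 13/1
k=1  a_k=1  p_k/q_k = 14/1
k=2  a_k=1  p_k/q_k = 27/2
k=3  a_k=1  p_k/q_k = 41/3
…
k=5  a_k=4  p_k/q_k = 641/47
k=6  a_k=3  p_k/q_k = 2073/152
k=7  a_k=1  p_k/q_k = 2714/199
k=8  a_k=1  p_k/q_k = 4787/351
k=9  a_k=1  p_k/q_k = 7501/550
fundamental: x₁=7501, y₁=550  (since 56265001 − 186·302500 = 1)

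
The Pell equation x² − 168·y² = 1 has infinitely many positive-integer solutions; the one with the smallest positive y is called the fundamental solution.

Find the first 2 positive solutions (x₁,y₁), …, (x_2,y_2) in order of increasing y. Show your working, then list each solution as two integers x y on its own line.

d=168: √d = [12; 1,24] (ℓ=2, even), read p_1/q_1
a_0=12:  p_0=12·1+0=12,  q_0=12·0+1=1
a_1=1:  p_1=1·12+1=13,  q_1=1·1+0=1
fundamental: x₁=13, y₁=1  (since 169 − 168·1 = 1)
(13+1√168)^2 = 337 + 26√168

13 1
337 26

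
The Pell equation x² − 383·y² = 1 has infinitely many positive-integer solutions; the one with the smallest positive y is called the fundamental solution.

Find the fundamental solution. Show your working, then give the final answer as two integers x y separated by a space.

√383 = [19; 1,1,3,19,3,1,1,38, …], period ℓ=8 (even) → k=7
a_0=19:  p_0=19·1+0=19,  q_0=19·0+1=1
a_1=1:  p_1=1·19+1=20,  q_1=1·1+0=1
a_2=1:  p_2=1·20+19=39,  q_2=1·1+1=2
a_3=3:  p_3=3·39+20=137,  q_3=3·2+1=7
…
a_6=1:  p_6=1·8063+2642=10705,  q_6=1·412+135=547
a_7=1:  p_7=1·10705+8063=18768,  q_7=1·547+412=959
fundamental: x₁=18768, y₁=959  (since 352237824 − 383·919681 = 1)

18768 959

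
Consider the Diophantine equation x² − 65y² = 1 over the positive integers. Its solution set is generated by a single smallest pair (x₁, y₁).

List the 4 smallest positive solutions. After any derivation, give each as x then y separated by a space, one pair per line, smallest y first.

d=65: √d = [8; 16] (ℓ=1, odd), read p_1/q_1
i=0: a=8 ⇒ p=8, q=1
i=1: a=16 ⇒ p=129, q=16
(x₁, y₁) = (129, 16);  129² − 65·16² = 1 ✓
(x_2, y_2) = (129·129 + 65·16·16, 129·16 + 16·129) = (33281, 4128)
(x_3, y_3) = (129·33281 + 65·16·4128, 129·4128 + 16·33281) = (8586369, 1065008)
(x_4, y_4) = (129·8586369 + 65·16·1065008, 129·1065008 + 16·8586369) = (2215249921, 274767936)

129 16
33281 4128
8586369 1065008
2215249921 274767936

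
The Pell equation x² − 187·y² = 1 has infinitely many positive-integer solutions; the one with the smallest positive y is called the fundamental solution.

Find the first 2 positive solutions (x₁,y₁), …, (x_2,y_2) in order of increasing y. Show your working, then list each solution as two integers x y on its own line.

√187 → a₀=13, period (1,2,13,2,1,26); ℓ=6 even so k=5
step 0: (13, 1)  from 13·(1,0) + (0,1)
step 1: (14, 1)  from 1·(13,1) + (1,0)
…
step 3: (547, 40)  from 13·(41,3) + (14,1)
step 4: (1135, 83)  from 2·(547,40) + (41,3)
step 5: (1682, 123)  from 1·(1135,83) + (547,40)
(x₁, y₁) = (1682, 123);  1682² − 187·123² = 1 ✓
k=2:  x_2 = 1682·1682+187·123·123 = 5658247,  y_2 = 1682·123+123·1682 = 413772

1682 123
5658247 413772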